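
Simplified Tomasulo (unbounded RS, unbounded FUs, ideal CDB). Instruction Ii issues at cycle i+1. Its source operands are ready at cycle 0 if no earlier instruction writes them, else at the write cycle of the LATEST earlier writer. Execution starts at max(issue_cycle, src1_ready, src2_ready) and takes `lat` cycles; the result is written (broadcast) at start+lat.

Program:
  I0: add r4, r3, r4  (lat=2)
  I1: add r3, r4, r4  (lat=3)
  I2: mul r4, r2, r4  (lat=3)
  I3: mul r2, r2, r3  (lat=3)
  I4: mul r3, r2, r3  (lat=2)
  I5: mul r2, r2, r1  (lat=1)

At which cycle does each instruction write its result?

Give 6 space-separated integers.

Answer: 3 6 6 9 11 10

Derivation:
I0 add r4: issue@1 deps=(None,None) exec_start@1 write@3
I1 add r3: issue@2 deps=(0,0) exec_start@3 write@6
I2 mul r4: issue@3 deps=(None,0) exec_start@3 write@6
I3 mul r2: issue@4 deps=(None,1) exec_start@6 write@9
I4 mul r3: issue@5 deps=(3,1) exec_start@9 write@11
I5 mul r2: issue@6 deps=(3,None) exec_start@9 write@10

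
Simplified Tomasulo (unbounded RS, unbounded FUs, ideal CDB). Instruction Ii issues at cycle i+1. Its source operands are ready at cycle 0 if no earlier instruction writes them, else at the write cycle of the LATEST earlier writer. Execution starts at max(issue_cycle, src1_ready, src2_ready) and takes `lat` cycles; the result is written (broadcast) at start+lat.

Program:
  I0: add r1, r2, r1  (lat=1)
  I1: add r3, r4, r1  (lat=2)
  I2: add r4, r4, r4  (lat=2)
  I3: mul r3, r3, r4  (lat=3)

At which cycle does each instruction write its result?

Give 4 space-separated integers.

Answer: 2 4 5 8

Derivation:
I0 add r1: issue@1 deps=(None,None) exec_start@1 write@2
I1 add r3: issue@2 deps=(None,0) exec_start@2 write@4
I2 add r4: issue@3 deps=(None,None) exec_start@3 write@5
I3 mul r3: issue@4 deps=(1,2) exec_start@5 write@8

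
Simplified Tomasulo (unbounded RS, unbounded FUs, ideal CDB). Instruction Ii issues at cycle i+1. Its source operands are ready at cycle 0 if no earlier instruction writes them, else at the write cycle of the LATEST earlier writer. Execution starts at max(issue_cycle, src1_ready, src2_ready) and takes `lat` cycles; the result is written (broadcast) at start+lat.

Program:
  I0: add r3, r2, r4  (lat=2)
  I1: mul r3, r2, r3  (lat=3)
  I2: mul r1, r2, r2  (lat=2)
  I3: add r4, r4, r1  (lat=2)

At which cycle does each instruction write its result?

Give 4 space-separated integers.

I0 add r3: issue@1 deps=(None,None) exec_start@1 write@3
I1 mul r3: issue@2 deps=(None,0) exec_start@3 write@6
I2 mul r1: issue@3 deps=(None,None) exec_start@3 write@5
I3 add r4: issue@4 deps=(None,2) exec_start@5 write@7

Answer: 3 6 5 7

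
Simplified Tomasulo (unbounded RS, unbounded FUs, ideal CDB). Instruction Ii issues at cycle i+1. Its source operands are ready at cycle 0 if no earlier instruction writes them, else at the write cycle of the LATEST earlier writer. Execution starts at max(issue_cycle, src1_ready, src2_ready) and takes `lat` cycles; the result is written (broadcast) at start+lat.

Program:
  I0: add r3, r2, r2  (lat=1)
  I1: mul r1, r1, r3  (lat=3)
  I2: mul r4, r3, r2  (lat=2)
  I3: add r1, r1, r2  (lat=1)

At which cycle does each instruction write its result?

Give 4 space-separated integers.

I0 add r3: issue@1 deps=(None,None) exec_start@1 write@2
I1 mul r1: issue@2 deps=(None,0) exec_start@2 write@5
I2 mul r4: issue@3 deps=(0,None) exec_start@3 write@5
I3 add r1: issue@4 deps=(1,None) exec_start@5 write@6

Answer: 2 5 5 6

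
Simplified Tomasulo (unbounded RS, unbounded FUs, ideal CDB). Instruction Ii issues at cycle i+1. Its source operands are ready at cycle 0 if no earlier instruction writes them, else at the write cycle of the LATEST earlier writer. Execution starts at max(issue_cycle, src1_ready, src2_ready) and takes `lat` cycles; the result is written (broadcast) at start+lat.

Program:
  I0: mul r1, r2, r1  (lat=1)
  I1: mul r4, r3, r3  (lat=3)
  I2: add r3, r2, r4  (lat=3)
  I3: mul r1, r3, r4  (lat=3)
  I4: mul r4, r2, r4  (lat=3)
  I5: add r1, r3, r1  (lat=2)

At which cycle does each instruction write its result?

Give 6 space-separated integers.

Answer: 2 5 8 11 8 13

Derivation:
I0 mul r1: issue@1 deps=(None,None) exec_start@1 write@2
I1 mul r4: issue@2 deps=(None,None) exec_start@2 write@5
I2 add r3: issue@3 deps=(None,1) exec_start@5 write@8
I3 mul r1: issue@4 deps=(2,1) exec_start@8 write@11
I4 mul r4: issue@5 deps=(None,1) exec_start@5 write@8
I5 add r1: issue@6 deps=(2,3) exec_start@11 write@13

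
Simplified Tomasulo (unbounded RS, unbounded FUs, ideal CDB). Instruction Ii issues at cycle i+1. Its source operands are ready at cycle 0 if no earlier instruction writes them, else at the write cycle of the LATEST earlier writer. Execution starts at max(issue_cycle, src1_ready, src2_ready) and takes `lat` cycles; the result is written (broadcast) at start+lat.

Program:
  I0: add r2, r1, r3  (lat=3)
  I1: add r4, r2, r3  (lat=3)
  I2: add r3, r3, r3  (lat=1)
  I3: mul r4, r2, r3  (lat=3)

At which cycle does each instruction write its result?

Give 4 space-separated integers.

Answer: 4 7 4 7

Derivation:
I0 add r2: issue@1 deps=(None,None) exec_start@1 write@4
I1 add r4: issue@2 deps=(0,None) exec_start@4 write@7
I2 add r3: issue@3 deps=(None,None) exec_start@3 write@4
I3 mul r4: issue@4 deps=(0,2) exec_start@4 write@7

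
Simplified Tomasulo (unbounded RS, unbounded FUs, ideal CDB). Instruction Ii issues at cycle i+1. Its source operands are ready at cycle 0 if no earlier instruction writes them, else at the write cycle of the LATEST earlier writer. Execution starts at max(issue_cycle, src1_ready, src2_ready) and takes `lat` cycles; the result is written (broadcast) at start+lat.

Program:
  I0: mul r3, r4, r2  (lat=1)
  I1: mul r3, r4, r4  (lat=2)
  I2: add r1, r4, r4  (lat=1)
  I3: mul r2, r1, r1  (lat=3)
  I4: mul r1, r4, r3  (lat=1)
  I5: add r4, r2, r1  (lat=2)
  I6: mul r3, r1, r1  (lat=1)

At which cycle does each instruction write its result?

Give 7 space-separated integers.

Answer: 2 4 4 7 6 9 8

Derivation:
I0 mul r3: issue@1 deps=(None,None) exec_start@1 write@2
I1 mul r3: issue@2 deps=(None,None) exec_start@2 write@4
I2 add r1: issue@3 deps=(None,None) exec_start@3 write@4
I3 mul r2: issue@4 deps=(2,2) exec_start@4 write@7
I4 mul r1: issue@5 deps=(None,1) exec_start@5 write@6
I5 add r4: issue@6 deps=(3,4) exec_start@7 write@9
I6 mul r3: issue@7 deps=(4,4) exec_start@7 write@8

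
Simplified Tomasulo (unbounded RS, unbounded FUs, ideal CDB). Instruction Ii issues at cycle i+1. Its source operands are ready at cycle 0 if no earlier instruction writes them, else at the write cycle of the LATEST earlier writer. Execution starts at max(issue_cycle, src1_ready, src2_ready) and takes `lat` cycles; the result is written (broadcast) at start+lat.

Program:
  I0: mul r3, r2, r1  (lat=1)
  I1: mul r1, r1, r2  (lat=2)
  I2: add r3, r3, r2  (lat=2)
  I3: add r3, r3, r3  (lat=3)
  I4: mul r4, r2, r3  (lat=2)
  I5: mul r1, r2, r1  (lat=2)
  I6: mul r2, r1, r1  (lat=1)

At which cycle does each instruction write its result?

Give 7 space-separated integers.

Answer: 2 4 5 8 10 8 9

Derivation:
I0 mul r3: issue@1 deps=(None,None) exec_start@1 write@2
I1 mul r1: issue@2 deps=(None,None) exec_start@2 write@4
I2 add r3: issue@3 deps=(0,None) exec_start@3 write@5
I3 add r3: issue@4 deps=(2,2) exec_start@5 write@8
I4 mul r4: issue@5 deps=(None,3) exec_start@8 write@10
I5 mul r1: issue@6 deps=(None,1) exec_start@6 write@8
I6 mul r2: issue@7 deps=(5,5) exec_start@8 write@9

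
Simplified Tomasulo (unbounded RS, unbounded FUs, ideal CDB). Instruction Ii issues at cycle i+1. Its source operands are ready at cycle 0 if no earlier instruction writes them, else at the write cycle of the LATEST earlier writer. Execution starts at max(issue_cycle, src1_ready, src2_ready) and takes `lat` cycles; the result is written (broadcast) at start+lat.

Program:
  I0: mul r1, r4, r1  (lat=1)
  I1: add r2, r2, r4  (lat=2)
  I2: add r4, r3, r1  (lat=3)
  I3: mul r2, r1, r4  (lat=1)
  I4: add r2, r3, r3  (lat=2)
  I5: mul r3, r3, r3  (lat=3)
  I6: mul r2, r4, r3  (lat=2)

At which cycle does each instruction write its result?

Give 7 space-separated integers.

I0 mul r1: issue@1 deps=(None,None) exec_start@1 write@2
I1 add r2: issue@2 deps=(None,None) exec_start@2 write@4
I2 add r4: issue@3 deps=(None,0) exec_start@3 write@6
I3 mul r2: issue@4 deps=(0,2) exec_start@6 write@7
I4 add r2: issue@5 deps=(None,None) exec_start@5 write@7
I5 mul r3: issue@6 deps=(None,None) exec_start@6 write@9
I6 mul r2: issue@7 deps=(2,5) exec_start@9 write@11

Answer: 2 4 6 7 7 9 11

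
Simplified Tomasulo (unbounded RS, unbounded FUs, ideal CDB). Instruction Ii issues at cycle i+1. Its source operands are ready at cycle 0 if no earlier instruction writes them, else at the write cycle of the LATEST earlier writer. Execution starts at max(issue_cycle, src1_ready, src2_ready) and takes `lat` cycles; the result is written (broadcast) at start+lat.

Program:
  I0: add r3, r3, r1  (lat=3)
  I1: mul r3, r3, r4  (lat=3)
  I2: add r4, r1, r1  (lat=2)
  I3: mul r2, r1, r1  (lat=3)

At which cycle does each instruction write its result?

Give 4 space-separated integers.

Answer: 4 7 5 7

Derivation:
I0 add r3: issue@1 deps=(None,None) exec_start@1 write@4
I1 mul r3: issue@2 deps=(0,None) exec_start@4 write@7
I2 add r4: issue@3 deps=(None,None) exec_start@3 write@5
I3 mul r2: issue@4 deps=(None,None) exec_start@4 write@7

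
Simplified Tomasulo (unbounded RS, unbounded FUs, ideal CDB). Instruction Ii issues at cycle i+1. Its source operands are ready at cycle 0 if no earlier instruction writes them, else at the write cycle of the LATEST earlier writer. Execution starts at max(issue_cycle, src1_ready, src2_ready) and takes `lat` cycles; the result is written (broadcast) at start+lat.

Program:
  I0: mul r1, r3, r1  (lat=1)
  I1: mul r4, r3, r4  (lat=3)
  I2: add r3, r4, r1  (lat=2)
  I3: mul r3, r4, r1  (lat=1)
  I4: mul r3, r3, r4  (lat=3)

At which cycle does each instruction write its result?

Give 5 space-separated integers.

Answer: 2 5 7 6 9

Derivation:
I0 mul r1: issue@1 deps=(None,None) exec_start@1 write@2
I1 mul r4: issue@2 deps=(None,None) exec_start@2 write@5
I2 add r3: issue@3 deps=(1,0) exec_start@5 write@7
I3 mul r3: issue@4 deps=(1,0) exec_start@5 write@6
I4 mul r3: issue@5 deps=(3,1) exec_start@6 write@9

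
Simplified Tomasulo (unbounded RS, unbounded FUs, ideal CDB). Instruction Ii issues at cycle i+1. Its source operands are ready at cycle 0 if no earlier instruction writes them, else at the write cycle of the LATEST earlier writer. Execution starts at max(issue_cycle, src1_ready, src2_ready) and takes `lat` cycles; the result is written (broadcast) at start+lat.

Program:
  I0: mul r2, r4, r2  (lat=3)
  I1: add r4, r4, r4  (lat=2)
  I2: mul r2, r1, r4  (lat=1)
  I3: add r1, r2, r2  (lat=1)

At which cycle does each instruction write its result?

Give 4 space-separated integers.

I0 mul r2: issue@1 deps=(None,None) exec_start@1 write@4
I1 add r4: issue@2 deps=(None,None) exec_start@2 write@4
I2 mul r2: issue@3 deps=(None,1) exec_start@4 write@5
I3 add r1: issue@4 deps=(2,2) exec_start@5 write@6

Answer: 4 4 5 6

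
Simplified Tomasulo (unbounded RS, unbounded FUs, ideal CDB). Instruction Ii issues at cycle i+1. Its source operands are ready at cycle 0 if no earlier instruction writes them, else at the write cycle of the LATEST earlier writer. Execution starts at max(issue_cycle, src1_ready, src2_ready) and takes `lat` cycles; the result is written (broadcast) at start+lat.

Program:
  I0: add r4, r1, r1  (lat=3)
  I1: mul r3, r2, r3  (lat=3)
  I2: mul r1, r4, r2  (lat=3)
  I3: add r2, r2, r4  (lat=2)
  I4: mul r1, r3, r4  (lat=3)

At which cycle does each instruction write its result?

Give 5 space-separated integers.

Answer: 4 5 7 6 8

Derivation:
I0 add r4: issue@1 deps=(None,None) exec_start@1 write@4
I1 mul r3: issue@2 deps=(None,None) exec_start@2 write@5
I2 mul r1: issue@3 deps=(0,None) exec_start@4 write@7
I3 add r2: issue@4 deps=(None,0) exec_start@4 write@6
I4 mul r1: issue@5 deps=(1,0) exec_start@5 write@8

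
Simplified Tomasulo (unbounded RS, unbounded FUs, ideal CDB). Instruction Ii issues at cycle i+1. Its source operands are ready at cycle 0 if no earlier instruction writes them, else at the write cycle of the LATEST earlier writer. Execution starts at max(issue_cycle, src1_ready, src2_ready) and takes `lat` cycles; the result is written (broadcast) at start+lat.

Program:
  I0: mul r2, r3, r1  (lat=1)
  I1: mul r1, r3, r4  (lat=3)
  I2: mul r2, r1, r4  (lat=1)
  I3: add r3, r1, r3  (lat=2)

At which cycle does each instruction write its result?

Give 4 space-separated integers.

Answer: 2 5 6 7

Derivation:
I0 mul r2: issue@1 deps=(None,None) exec_start@1 write@2
I1 mul r1: issue@2 deps=(None,None) exec_start@2 write@5
I2 mul r2: issue@3 deps=(1,None) exec_start@5 write@6
I3 add r3: issue@4 deps=(1,None) exec_start@5 write@7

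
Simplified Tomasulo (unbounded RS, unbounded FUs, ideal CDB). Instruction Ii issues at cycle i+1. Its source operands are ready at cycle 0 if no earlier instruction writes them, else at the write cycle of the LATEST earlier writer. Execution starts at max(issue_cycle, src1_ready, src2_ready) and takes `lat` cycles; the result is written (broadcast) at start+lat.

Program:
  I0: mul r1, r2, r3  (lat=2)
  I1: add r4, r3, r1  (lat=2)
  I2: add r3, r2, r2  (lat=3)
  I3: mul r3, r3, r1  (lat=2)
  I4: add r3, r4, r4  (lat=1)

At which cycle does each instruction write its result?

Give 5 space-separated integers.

Answer: 3 5 6 8 6

Derivation:
I0 mul r1: issue@1 deps=(None,None) exec_start@1 write@3
I1 add r4: issue@2 deps=(None,0) exec_start@3 write@5
I2 add r3: issue@3 deps=(None,None) exec_start@3 write@6
I3 mul r3: issue@4 deps=(2,0) exec_start@6 write@8
I4 add r3: issue@5 deps=(1,1) exec_start@5 write@6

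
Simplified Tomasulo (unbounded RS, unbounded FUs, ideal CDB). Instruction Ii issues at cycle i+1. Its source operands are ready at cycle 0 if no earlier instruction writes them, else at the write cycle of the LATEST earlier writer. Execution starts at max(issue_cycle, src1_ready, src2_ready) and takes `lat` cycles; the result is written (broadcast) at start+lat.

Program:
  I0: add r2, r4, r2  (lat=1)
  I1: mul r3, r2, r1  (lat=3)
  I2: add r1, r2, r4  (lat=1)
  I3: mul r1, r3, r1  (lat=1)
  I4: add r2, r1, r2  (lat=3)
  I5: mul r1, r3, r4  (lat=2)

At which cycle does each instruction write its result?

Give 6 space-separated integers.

I0 add r2: issue@1 deps=(None,None) exec_start@1 write@2
I1 mul r3: issue@2 deps=(0,None) exec_start@2 write@5
I2 add r1: issue@3 deps=(0,None) exec_start@3 write@4
I3 mul r1: issue@4 deps=(1,2) exec_start@5 write@6
I4 add r2: issue@5 deps=(3,0) exec_start@6 write@9
I5 mul r1: issue@6 deps=(1,None) exec_start@6 write@8

Answer: 2 5 4 6 9 8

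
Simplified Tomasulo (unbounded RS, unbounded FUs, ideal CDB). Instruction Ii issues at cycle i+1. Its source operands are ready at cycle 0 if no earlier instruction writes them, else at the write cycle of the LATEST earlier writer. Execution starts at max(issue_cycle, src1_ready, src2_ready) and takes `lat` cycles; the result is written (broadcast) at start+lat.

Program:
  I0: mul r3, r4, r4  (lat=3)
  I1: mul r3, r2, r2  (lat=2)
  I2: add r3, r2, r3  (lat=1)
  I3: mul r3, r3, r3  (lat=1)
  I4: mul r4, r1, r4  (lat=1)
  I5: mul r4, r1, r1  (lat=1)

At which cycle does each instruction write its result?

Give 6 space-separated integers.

Answer: 4 4 5 6 6 7

Derivation:
I0 mul r3: issue@1 deps=(None,None) exec_start@1 write@4
I1 mul r3: issue@2 deps=(None,None) exec_start@2 write@4
I2 add r3: issue@3 deps=(None,1) exec_start@4 write@5
I3 mul r3: issue@4 deps=(2,2) exec_start@5 write@6
I4 mul r4: issue@5 deps=(None,None) exec_start@5 write@6
I5 mul r4: issue@6 deps=(None,None) exec_start@6 write@7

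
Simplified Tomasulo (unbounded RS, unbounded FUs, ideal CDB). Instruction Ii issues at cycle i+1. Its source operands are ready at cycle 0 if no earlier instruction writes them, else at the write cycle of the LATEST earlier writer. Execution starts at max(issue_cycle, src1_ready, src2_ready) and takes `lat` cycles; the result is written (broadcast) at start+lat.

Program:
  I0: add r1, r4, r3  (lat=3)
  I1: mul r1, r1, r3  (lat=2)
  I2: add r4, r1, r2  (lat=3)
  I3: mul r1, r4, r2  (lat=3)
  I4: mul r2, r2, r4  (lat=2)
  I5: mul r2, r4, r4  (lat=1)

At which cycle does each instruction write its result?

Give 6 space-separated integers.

Answer: 4 6 9 12 11 10

Derivation:
I0 add r1: issue@1 deps=(None,None) exec_start@1 write@4
I1 mul r1: issue@2 deps=(0,None) exec_start@4 write@6
I2 add r4: issue@3 deps=(1,None) exec_start@6 write@9
I3 mul r1: issue@4 deps=(2,None) exec_start@9 write@12
I4 mul r2: issue@5 deps=(None,2) exec_start@9 write@11
I5 mul r2: issue@6 deps=(2,2) exec_start@9 write@10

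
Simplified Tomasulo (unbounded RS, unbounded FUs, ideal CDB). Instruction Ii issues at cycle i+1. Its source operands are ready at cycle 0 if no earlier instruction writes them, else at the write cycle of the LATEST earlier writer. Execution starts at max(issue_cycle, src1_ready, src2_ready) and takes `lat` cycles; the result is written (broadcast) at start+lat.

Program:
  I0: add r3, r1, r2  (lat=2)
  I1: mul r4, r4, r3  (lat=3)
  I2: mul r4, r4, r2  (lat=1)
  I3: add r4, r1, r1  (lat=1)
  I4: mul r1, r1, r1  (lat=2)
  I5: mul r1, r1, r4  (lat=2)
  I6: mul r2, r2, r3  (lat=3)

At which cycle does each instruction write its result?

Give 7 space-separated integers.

Answer: 3 6 7 5 7 9 10

Derivation:
I0 add r3: issue@1 deps=(None,None) exec_start@1 write@3
I1 mul r4: issue@2 deps=(None,0) exec_start@3 write@6
I2 mul r4: issue@3 deps=(1,None) exec_start@6 write@7
I3 add r4: issue@4 deps=(None,None) exec_start@4 write@5
I4 mul r1: issue@5 deps=(None,None) exec_start@5 write@7
I5 mul r1: issue@6 deps=(4,3) exec_start@7 write@9
I6 mul r2: issue@7 deps=(None,0) exec_start@7 write@10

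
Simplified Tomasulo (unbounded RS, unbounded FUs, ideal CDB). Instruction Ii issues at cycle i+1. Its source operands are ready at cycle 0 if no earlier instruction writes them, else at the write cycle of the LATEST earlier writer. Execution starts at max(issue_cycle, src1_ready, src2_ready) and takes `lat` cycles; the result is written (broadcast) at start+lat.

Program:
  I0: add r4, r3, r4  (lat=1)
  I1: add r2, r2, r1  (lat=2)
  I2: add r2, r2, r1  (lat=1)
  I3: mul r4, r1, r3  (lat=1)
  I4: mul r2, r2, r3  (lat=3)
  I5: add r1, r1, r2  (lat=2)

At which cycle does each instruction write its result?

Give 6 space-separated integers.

I0 add r4: issue@1 deps=(None,None) exec_start@1 write@2
I1 add r2: issue@2 deps=(None,None) exec_start@2 write@4
I2 add r2: issue@3 deps=(1,None) exec_start@4 write@5
I3 mul r4: issue@4 deps=(None,None) exec_start@4 write@5
I4 mul r2: issue@5 deps=(2,None) exec_start@5 write@8
I5 add r1: issue@6 deps=(None,4) exec_start@8 write@10

Answer: 2 4 5 5 8 10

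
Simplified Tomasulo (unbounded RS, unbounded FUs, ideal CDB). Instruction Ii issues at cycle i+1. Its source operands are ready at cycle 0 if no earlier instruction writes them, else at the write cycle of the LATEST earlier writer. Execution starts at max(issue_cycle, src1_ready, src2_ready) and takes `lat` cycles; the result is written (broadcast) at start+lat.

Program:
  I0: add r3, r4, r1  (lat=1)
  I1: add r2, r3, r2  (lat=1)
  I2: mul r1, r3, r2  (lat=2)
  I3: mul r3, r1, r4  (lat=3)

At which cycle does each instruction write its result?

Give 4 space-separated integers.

Answer: 2 3 5 8

Derivation:
I0 add r3: issue@1 deps=(None,None) exec_start@1 write@2
I1 add r2: issue@2 deps=(0,None) exec_start@2 write@3
I2 mul r1: issue@3 deps=(0,1) exec_start@3 write@5
I3 mul r3: issue@4 deps=(2,None) exec_start@5 write@8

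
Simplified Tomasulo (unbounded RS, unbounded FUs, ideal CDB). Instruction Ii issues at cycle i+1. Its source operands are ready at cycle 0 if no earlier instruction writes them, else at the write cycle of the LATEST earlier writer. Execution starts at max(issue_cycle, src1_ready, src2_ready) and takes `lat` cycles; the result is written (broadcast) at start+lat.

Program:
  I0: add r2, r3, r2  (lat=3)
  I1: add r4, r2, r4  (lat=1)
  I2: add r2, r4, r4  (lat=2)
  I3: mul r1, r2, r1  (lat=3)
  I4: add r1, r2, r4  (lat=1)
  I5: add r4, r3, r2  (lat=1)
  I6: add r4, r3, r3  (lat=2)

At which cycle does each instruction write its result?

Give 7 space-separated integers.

I0 add r2: issue@1 deps=(None,None) exec_start@1 write@4
I1 add r4: issue@2 deps=(0,None) exec_start@4 write@5
I2 add r2: issue@3 deps=(1,1) exec_start@5 write@7
I3 mul r1: issue@4 deps=(2,None) exec_start@7 write@10
I4 add r1: issue@5 deps=(2,1) exec_start@7 write@8
I5 add r4: issue@6 deps=(None,2) exec_start@7 write@8
I6 add r4: issue@7 deps=(None,None) exec_start@7 write@9

Answer: 4 5 7 10 8 8 9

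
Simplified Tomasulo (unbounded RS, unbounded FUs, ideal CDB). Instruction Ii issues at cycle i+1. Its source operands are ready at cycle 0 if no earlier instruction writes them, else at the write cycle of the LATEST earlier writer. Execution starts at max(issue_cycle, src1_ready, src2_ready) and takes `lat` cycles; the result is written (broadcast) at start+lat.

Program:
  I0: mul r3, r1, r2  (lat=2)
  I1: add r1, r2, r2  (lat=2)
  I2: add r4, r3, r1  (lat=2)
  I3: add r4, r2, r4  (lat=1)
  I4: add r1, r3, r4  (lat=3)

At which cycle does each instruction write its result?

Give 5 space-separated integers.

I0 mul r3: issue@1 deps=(None,None) exec_start@1 write@3
I1 add r1: issue@2 deps=(None,None) exec_start@2 write@4
I2 add r4: issue@3 deps=(0,1) exec_start@4 write@6
I3 add r4: issue@4 deps=(None,2) exec_start@6 write@7
I4 add r1: issue@5 deps=(0,3) exec_start@7 write@10

Answer: 3 4 6 7 10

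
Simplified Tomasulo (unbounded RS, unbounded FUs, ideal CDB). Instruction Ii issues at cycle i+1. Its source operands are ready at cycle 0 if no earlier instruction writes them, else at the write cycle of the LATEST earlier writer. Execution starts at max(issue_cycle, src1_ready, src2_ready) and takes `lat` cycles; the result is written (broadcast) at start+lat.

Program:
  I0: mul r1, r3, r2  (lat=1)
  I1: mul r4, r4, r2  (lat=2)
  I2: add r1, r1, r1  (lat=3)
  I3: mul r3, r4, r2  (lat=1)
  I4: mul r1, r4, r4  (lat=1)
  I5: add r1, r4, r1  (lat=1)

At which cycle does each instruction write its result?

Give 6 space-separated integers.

Answer: 2 4 6 5 6 7

Derivation:
I0 mul r1: issue@1 deps=(None,None) exec_start@1 write@2
I1 mul r4: issue@2 deps=(None,None) exec_start@2 write@4
I2 add r1: issue@3 deps=(0,0) exec_start@3 write@6
I3 mul r3: issue@4 deps=(1,None) exec_start@4 write@5
I4 mul r1: issue@5 deps=(1,1) exec_start@5 write@6
I5 add r1: issue@6 deps=(1,4) exec_start@6 write@7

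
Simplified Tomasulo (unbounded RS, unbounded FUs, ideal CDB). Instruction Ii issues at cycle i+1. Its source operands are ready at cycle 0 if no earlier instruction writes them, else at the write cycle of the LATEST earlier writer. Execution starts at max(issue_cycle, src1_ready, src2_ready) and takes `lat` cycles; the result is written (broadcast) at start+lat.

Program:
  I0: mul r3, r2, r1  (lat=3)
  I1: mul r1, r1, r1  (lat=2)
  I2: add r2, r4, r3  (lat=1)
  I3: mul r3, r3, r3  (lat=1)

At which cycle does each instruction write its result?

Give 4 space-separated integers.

I0 mul r3: issue@1 deps=(None,None) exec_start@1 write@4
I1 mul r1: issue@2 deps=(None,None) exec_start@2 write@4
I2 add r2: issue@3 deps=(None,0) exec_start@4 write@5
I3 mul r3: issue@4 deps=(0,0) exec_start@4 write@5

Answer: 4 4 5 5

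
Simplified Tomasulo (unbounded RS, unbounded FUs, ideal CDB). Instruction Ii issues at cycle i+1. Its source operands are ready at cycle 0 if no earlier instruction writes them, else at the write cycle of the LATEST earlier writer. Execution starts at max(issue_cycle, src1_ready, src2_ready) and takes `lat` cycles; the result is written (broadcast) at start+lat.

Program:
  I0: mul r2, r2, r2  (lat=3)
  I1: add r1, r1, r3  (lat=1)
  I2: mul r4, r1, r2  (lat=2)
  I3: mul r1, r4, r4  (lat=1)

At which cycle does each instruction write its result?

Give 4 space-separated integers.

I0 mul r2: issue@1 deps=(None,None) exec_start@1 write@4
I1 add r1: issue@2 deps=(None,None) exec_start@2 write@3
I2 mul r4: issue@3 deps=(1,0) exec_start@4 write@6
I3 mul r1: issue@4 deps=(2,2) exec_start@6 write@7

Answer: 4 3 6 7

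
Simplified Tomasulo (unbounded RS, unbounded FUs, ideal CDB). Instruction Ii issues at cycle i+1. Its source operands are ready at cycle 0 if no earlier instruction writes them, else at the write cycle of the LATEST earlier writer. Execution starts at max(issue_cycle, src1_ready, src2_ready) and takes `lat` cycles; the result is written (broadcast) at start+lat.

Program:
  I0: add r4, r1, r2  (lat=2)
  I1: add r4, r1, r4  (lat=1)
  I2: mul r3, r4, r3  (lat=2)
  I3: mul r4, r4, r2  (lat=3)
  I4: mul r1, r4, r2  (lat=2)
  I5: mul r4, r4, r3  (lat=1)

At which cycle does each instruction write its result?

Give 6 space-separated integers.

I0 add r4: issue@1 deps=(None,None) exec_start@1 write@3
I1 add r4: issue@2 deps=(None,0) exec_start@3 write@4
I2 mul r3: issue@3 deps=(1,None) exec_start@4 write@6
I3 mul r4: issue@4 deps=(1,None) exec_start@4 write@7
I4 mul r1: issue@5 deps=(3,None) exec_start@7 write@9
I5 mul r4: issue@6 deps=(3,2) exec_start@7 write@8

Answer: 3 4 6 7 9 8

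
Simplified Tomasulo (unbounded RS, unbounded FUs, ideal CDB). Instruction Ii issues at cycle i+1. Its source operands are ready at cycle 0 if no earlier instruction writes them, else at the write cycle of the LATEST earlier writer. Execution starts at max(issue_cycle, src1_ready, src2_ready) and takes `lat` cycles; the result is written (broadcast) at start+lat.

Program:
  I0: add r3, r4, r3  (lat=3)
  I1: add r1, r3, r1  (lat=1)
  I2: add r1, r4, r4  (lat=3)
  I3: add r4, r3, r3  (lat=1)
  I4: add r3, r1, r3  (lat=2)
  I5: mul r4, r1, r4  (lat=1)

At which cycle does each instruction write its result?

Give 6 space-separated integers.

I0 add r3: issue@1 deps=(None,None) exec_start@1 write@4
I1 add r1: issue@2 deps=(0,None) exec_start@4 write@5
I2 add r1: issue@3 deps=(None,None) exec_start@3 write@6
I3 add r4: issue@4 deps=(0,0) exec_start@4 write@5
I4 add r3: issue@5 deps=(2,0) exec_start@6 write@8
I5 mul r4: issue@6 deps=(2,3) exec_start@6 write@7

Answer: 4 5 6 5 8 7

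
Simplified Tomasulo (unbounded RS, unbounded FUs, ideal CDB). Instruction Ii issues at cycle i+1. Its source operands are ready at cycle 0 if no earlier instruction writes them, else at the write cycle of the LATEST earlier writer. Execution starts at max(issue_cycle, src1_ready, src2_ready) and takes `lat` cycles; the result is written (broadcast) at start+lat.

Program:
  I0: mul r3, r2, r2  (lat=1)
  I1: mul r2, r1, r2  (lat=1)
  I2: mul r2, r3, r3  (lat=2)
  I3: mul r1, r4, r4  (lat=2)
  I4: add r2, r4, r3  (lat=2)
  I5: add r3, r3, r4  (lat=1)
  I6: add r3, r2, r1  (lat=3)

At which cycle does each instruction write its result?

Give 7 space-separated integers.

Answer: 2 3 5 6 7 7 10

Derivation:
I0 mul r3: issue@1 deps=(None,None) exec_start@1 write@2
I1 mul r2: issue@2 deps=(None,None) exec_start@2 write@3
I2 mul r2: issue@3 deps=(0,0) exec_start@3 write@5
I3 mul r1: issue@4 deps=(None,None) exec_start@4 write@6
I4 add r2: issue@5 deps=(None,0) exec_start@5 write@7
I5 add r3: issue@6 deps=(0,None) exec_start@6 write@7
I6 add r3: issue@7 deps=(4,3) exec_start@7 write@10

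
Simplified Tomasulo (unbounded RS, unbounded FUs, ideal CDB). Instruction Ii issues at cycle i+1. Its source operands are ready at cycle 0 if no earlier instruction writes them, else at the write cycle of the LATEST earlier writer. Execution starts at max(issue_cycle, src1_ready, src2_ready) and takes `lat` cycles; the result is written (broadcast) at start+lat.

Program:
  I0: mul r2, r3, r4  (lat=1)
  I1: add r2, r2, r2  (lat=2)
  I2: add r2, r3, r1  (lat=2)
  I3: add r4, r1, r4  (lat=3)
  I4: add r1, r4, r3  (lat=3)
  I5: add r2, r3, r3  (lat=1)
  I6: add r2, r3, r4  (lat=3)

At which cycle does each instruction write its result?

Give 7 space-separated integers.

Answer: 2 4 5 7 10 7 10

Derivation:
I0 mul r2: issue@1 deps=(None,None) exec_start@1 write@2
I1 add r2: issue@2 deps=(0,0) exec_start@2 write@4
I2 add r2: issue@3 deps=(None,None) exec_start@3 write@5
I3 add r4: issue@4 deps=(None,None) exec_start@4 write@7
I4 add r1: issue@5 deps=(3,None) exec_start@7 write@10
I5 add r2: issue@6 deps=(None,None) exec_start@6 write@7
I6 add r2: issue@7 deps=(None,3) exec_start@7 write@10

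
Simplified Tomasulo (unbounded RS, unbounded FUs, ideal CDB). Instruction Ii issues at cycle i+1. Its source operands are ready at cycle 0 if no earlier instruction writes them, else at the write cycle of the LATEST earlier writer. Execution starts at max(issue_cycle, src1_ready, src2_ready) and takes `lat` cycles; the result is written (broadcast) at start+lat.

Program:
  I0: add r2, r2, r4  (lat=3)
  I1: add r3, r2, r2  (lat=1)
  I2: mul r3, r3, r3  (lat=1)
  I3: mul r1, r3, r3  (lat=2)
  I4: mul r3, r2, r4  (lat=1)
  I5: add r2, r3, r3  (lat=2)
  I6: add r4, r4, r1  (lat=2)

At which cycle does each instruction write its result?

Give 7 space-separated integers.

Answer: 4 5 6 8 6 8 10

Derivation:
I0 add r2: issue@1 deps=(None,None) exec_start@1 write@4
I1 add r3: issue@2 deps=(0,0) exec_start@4 write@5
I2 mul r3: issue@3 deps=(1,1) exec_start@5 write@6
I3 mul r1: issue@4 deps=(2,2) exec_start@6 write@8
I4 mul r3: issue@5 deps=(0,None) exec_start@5 write@6
I5 add r2: issue@6 deps=(4,4) exec_start@6 write@8
I6 add r4: issue@7 deps=(None,3) exec_start@8 write@10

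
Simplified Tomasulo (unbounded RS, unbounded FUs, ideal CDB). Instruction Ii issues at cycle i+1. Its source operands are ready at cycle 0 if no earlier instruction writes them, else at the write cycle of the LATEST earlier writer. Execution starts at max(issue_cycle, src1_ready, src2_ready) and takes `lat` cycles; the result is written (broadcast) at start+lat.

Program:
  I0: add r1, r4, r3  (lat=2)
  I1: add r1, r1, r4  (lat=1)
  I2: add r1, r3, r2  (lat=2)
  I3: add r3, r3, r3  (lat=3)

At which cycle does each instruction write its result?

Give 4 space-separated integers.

Answer: 3 4 5 7

Derivation:
I0 add r1: issue@1 deps=(None,None) exec_start@1 write@3
I1 add r1: issue@2 deps=(0,None) exec_start@3 write@4
I2 add r1: issue@3 deps=(None,None) exec_start@3 write@5
I3 add r3: issue@4 deps=(None,None) exec_start@4 write@7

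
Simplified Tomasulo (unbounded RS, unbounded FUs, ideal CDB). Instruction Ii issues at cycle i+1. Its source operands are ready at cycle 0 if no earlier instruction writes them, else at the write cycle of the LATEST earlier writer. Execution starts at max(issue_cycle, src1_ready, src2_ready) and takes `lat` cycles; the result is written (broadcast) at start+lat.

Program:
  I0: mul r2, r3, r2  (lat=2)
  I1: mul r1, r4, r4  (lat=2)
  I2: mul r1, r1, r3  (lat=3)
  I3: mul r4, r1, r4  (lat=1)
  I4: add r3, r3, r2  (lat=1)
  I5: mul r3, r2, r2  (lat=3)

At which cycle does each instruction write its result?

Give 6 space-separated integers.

I0 mul r2: issue@1 deps=(None,None) exec_start@1 write@3
I1 mul r1: issue@2 deps=(None,None) exec_start@2 write@4
I2 mul r1: issue@3 deps=(1,None) exec_start@4 write@7
I3 mul r4: issue@4 deps=(2,None) exec_start@7 write@8
I4 add r3: issue@5 deps=(None,0) exec_start@5 write@6
I5 mul r3: issue@6 deps=(0,0) exec_start@6 write@9

Answer: 3 4 7 8 6 9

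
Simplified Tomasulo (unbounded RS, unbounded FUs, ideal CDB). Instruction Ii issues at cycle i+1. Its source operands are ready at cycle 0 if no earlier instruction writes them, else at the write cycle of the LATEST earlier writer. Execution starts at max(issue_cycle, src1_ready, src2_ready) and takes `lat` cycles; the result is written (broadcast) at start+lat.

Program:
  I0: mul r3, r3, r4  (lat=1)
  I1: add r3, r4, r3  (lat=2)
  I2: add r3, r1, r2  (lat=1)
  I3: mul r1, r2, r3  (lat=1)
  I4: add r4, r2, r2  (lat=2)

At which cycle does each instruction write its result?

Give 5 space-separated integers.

I0 mul r3: issue@1 deps=(None,None) exec_start@1 write@2
I1 add r3: issue@2 deps=(None,0) exec_start@2 write@4
I2 add r3: issue@3 deps=(None,None) exec_start@3 write@4
I3 mul r1: issue@4 deps=(None,2) exec_start@4 write@5
I4 add r4: issue@5 deps=(None,None) exec_start@5 write@7

Answer: 2 4 4 5 7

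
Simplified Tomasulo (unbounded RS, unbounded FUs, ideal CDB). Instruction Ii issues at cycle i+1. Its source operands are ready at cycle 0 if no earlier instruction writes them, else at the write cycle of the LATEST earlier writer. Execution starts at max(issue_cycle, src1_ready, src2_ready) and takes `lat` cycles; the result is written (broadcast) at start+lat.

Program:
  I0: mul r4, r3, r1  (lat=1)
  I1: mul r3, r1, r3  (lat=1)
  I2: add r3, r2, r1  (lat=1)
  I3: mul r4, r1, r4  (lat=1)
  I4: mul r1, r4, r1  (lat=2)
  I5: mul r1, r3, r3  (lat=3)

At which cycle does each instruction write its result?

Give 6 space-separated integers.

Answer: 2 3 4 5 7 9

Derivation:
I0 mul r4: issue@1 deps=(None,None) exec_start@1 write@2
I1 mul r3: issue@2 deps=(None,None) exec_start@2 write@3
I2 add r3: issue@3 deps=(None,None) exec_start@3 write@4
I3 mul r4: issue@4 deps=(None,0) exec_start@4 write@5
I4 mul r1: issue@5 deps=(3,None) exec_start@5 write@7
I5 mul r1: issue@6 deps=(2,2) exec_start@6 write@9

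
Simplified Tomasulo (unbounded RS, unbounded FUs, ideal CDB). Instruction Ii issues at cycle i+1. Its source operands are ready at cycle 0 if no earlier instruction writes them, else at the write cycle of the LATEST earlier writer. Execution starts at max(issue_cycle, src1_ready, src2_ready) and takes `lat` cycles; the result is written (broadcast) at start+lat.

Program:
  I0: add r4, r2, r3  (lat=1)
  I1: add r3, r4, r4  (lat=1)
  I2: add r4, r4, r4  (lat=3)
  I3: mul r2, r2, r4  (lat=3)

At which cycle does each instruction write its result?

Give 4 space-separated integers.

Answer: 2 3 6 9

Derivation:
I0 add r4: issue@1 deps=(None,None) exec_start@1 write@2
I1 add r3: issue@2 deps=(0,0) exec_start@2 write@3
I2 add r4: issue@3 deps=(0,0) exec_start@3 write@6
I3 mul r2: issue@4 deps=(None,2) exec_start@6 write@9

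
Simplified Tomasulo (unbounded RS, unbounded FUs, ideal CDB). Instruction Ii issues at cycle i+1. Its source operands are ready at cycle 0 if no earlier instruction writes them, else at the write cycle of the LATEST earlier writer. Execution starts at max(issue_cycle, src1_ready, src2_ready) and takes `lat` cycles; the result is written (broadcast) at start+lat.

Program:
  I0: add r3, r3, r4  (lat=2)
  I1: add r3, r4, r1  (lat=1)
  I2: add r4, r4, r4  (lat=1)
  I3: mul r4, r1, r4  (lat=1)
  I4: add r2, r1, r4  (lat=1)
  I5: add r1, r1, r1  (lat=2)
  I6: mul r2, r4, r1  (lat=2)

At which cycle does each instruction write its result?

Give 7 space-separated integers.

Answer: 3 3 4 5 6 8 10

Derivation:
I0 add r3: issue@1 deps=(None,None) exec_start@1 write@3
I1 add r3: issue@2 deps=(None,None) exec_start@2 write@3
I2 add r4: issue@3 deps=(None,None) exec_start@3 write@4
I3 mul r4: issue@4 deps=(None,2) exec_start@4 write@5
I4 add r2: issue@5 deps=(None,3) exec_start@5 write@6
I5 add r1: issue@6 deps=(None,None) exec_start@6 write@8
I6 mul r2: issue@7 deps=(3,5) exec_start@8 write@10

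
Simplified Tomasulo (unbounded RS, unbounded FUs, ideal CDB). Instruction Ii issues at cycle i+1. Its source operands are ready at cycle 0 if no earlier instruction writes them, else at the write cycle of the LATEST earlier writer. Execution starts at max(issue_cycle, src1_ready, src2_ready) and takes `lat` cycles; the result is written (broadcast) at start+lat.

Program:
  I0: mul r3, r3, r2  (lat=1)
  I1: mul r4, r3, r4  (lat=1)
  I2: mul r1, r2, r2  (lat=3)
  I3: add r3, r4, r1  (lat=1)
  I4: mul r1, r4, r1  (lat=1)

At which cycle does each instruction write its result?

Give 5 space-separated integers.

Answer: 2 3 6 7 7

Derivation:
I0 mul r3: issue@1 deps=(None,None) exec_start@1 write@2
I1 mul r4: issue@2 deps=(0,None) exec_start@2 write@3
I2 mul r1: issue@3 deps=(None,None) exec_start@3 write@6
I3 add r3: issue@4 deps=(1,2) exec_start@6 write@7
I4 mul r1: issue@5 deps=(1,2) exec_start@6 write@7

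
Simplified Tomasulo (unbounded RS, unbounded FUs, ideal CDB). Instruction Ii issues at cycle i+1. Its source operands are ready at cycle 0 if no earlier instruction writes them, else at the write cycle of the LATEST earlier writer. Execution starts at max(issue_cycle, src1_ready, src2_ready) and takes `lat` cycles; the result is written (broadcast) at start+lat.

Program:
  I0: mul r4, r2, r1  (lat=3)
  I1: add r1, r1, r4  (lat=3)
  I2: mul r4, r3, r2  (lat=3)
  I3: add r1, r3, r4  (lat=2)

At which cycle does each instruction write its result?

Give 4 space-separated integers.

I0 mul r4: issue@1 deps=(None,None) exec_start@1 write@4
I1 add r1: issue@2 deps=(None,0) exec_start@4 write@7
I2 mul r4: issue@3 deps=(None,None) exec_start@3 write@6
I3 add r1: issue@4 deps=(None,2) exec_start@6 write@8

Answer: 4 7 6 8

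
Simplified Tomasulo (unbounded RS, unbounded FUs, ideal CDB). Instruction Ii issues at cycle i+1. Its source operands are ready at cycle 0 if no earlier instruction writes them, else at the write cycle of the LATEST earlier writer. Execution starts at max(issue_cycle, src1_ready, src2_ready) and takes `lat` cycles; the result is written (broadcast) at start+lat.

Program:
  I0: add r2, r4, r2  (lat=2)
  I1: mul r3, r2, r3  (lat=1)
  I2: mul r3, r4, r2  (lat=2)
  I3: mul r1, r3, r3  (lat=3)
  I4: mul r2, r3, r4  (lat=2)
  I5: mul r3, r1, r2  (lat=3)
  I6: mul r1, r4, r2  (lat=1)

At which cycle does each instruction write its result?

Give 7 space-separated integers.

I0 add r2: issue@1 deps=(None,None) exec_start@1 write@3
I1 mul r3: issue@2 deps=(0,None) exec_start@3 write@4
I2 mul r3: issue@3 deps=(None,0) exec_start@3 write@5
I3 mul r1: issue@4 deps=(2,2) exec_start@5 write@8
I4 mul r2: issue@5 deps=(2,None) exec_start@5 write@7
I5 mul r3: issue@6 deps=(3,4) exec_start@8 write@11
I6 mul r1: issue@7 deps=(None,4) exec_start@7 write@8

Answer: 3 4 5 8 7 11 8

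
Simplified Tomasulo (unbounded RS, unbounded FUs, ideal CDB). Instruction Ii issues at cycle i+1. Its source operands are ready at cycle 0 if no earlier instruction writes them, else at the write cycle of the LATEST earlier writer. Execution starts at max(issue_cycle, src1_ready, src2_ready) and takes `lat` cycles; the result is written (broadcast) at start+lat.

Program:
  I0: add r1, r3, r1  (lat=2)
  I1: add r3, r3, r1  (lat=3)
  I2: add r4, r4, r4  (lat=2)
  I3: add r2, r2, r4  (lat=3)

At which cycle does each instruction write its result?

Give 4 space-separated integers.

I0 add r1: issue@1 deps=(None,None) exec_start@1 write@3
I1 add r3: issue@2 deps=(None,0) exec_start@3 write@6
I2 add r4: issue@3 deps=(None,None) exec_start@3 write@5
I3 add r2: issue@4 deps=(None,2) exec_start@5 write@8

Answer: 3 6 5 8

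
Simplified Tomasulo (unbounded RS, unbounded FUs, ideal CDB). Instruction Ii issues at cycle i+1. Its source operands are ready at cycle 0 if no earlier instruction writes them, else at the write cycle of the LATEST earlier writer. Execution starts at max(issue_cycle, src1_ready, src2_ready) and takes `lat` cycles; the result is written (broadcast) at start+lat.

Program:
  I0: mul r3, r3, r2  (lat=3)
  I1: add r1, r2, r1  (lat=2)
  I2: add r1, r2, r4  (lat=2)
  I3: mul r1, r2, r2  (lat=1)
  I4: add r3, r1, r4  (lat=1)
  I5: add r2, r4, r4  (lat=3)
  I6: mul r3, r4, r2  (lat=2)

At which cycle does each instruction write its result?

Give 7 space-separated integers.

I0 mul r3: issue@1 deps=(None,None) exec_start@1 write@4
I1 add r1: issue@2 deps=(None,None) exec_start@2 write@4
I2 add r1: issue@3 deps=(None,None) exec_start@3 write@5
I3 mul r1: issue@4 deps=(None,None) exec_start@4 write@5
I4 add r3: issue@5 deps=(3,None) exec_start@5 write@6
I5 add r2: issue@6 deps=(None,None) exec_start@6 write@9
I6 mul r3: issue@7 deps=(None,5) exec_start@9 write@11

Answer: 4 4 5 5 6 9 11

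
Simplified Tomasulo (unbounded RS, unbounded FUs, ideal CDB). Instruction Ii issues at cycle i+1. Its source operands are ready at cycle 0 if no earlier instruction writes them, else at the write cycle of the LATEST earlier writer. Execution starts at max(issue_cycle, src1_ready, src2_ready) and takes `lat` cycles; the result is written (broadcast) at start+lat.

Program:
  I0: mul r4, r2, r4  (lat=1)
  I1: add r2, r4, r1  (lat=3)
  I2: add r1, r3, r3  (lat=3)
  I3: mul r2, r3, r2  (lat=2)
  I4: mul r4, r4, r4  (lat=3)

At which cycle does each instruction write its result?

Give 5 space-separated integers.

I0 mul r4: issue@1 deps=(None,None) exec_start@1 write@2
I1 add r2: issue@2 deps=(0,None) exec_start@2 write@5
I2 add r1: issue@3 deps=(None,None) exec_start@3 write@6
I3 mul r2: issue@4 deps=(None,1) exec_start@5 write@7
I4 mul r4: issue@5 deps=(0,0) exec_start@5 write@8

Answer: 2 5 6 7 8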